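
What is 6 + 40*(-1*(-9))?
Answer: 366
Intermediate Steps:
6 + 40*(-1*(-9)) = 6 + 40*9 = 6 + 360 = 366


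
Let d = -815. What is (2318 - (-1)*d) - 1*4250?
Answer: -2747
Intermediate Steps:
(2318 - (-1)*d) - 1*4250 = (2318 - (-1)*(-815)) - 1*4250 = (2318 - 1*815) - 4250 = (2318 - 815) - 4250 = 1503 - 4250 = -2747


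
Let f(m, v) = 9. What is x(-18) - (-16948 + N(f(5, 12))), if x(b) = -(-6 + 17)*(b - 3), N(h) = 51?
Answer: 17128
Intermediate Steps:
x(b) = 33 - 11*b (x(b) = -11*(-3 + b) = -(-33 + 11*b) = 33 - 11*b)
x(-18) - (-16948 + N(f(5, 12))) = (33 - 11*(-18)) - (-16948 + 51) = (33 + 198) - 1*(-16897) = 231 + 16897 = 17128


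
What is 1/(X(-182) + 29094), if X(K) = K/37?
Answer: 37/1076296 ≈ 3.4377e-5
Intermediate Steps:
X(K) = K/37 (X(K) = K*(1/37) = K/37)
1/(X(-182) + 29094) = 1/((1/37)*(-182) + 29094) = 1/(-182/37 + 29094) = 1/(1076296/37) = 37/1076296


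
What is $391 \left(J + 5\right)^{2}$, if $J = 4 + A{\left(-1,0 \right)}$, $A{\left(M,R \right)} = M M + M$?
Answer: $31671$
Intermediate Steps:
$A{\left(M,R \right)} = M + M^{2}$ ($A{\left(M,R \right)} = M^{2} + M = M + M^{2}$)
$J = 4$ ($J = 4 - \left(1 - 1\right) = 4 - 0 = 4 + 0 = 4$)
$391 \left(J + 5\right)^{2} = 391 \left(4 + 5\right)^{2} = 391 \cdot 9^{2} = 391 \cdot 81 = 31671$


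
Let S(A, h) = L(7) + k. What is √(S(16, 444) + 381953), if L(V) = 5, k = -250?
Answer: 6*√10603 ≈ 617.83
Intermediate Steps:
S(A, h) = -245 (S(A, h) = 5 - 250 = -245)
√(S(16, 444) + 381953) = √(-245 + 381953) = √381708 = 6*√10603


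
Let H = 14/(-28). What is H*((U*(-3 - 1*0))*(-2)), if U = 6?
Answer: -18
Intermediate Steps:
H = -1/2 (H = 14*(-1/28) = -1/2 ≈ -0.50000)
H*((U*(-3 - 1*0))*(-2)) = -6*(-3 - 1*0)*(-2)/2 = -6*(-3 + 0)*(-2)/2 = -6*(-3)*(-2)/2 = -(-9)*(-2) = -1/2*36 = -18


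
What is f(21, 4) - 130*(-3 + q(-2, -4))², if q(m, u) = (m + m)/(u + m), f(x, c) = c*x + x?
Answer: -5425/9 ≈ -602.78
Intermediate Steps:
f(x, c) = x + c*x
q(m, u) = 2*m/(m + u) (q(m, u) = (2*m)/(m + u) = 2*m/(m + u))
f(21, 4) - 130*(-3 + q(-2, -4))² = 21*(1 + 4) - 130*(-3 + 2*(-2)/(-2 - 4))² = 21*5 - 130*(-3 + 2*(-2)/(-6))² = 105 - 130*(-3 + 2*(-2)*(-⅙))² = 105 - 130*(-3 + ⅔)² = 105 - 130*(-7/3)² = 105 - 130*49/9 = 105 - 6370/9 = -5425/9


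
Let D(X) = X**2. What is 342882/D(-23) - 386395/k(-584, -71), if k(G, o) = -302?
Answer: 307953319/159758 ≈ 1927.6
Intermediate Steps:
342882/D(-23) - 386395/k(-584, -71) = 342882/((-23)**2) - 386395/(-302) = 342882/529 - 386395*(-1/302) = 342882*(1/529) + 386395/302 = 342882/529 + 386395/302 = 307953319/159758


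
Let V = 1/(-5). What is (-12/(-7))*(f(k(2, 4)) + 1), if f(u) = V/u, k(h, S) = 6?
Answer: 58/35 ≈ 1.6571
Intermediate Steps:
V = -1/5 ≈ -0.20000
f(u) = -1/(5*u)
(-12/(-7))*(f(k(2, 4)) + 1) = (-12/(-7))*(-1/5/6 + 1) = (-12*(-1/7))*(-1/5*1/6 + 1) = 12*(-1/30 + 1)/7 = (12/7)*(29/30) = 58/35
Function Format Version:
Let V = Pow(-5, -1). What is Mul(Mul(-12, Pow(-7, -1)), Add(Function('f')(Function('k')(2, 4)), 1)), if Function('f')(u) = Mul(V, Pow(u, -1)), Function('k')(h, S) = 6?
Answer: Rational(58, 35) ≈ 1.6571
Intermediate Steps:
V = Rational(-1, 5) ≈ -0.20000
Function('f')(u) = Mul(Rational(-1, 5), Pow(u, -1))
Mul(Mul(-12, Pow(-7, -1)), Add(Function('f')(Function('k')(2, 4)), 1)) = Mul(Mul(-12, Pow(-7, -1)), Add(Mul(Rational(-1, 5), Pow(6, -1)), 1)) = Mul(Mul(-12, Rational(-1, 7)), Add(Mul(Rational(-1, 5), Rational(1, 6)), 1)) = Mul(Rational(12, 7), Add(Rational(-1, 30), 1)) = Mul(Rational(12, 7), Rational(29, 30)) = Rational(58, 35)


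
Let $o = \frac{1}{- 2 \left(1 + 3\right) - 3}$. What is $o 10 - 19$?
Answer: $- \frac{219}{11} \approx -19.909$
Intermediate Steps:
$o = - \frac{1}{11}$ ($o = \frac{1}{\left(-2\right) 4 - 3} = \frac{1}{-8 - 3} = \frac{1}{-11} = - \frac{1}{11} \approx -0.090909$)
$o 10 - 19 = \left(- \frac{1}{11}\right) 10 - 19 = - \frac{10}{11} - 19 = - \frac{219}{11}$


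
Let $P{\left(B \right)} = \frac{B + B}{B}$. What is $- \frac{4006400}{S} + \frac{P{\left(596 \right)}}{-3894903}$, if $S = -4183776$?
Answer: $\frac{6020266594}{6286806209} \approx 0.9576$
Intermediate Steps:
$P{\left(B \right)} = 2$ ($P{\left(B \right)} = \frac{2 B}{B} = 2$)
$- \frac{4006400}{S} + \frac{P{\left(596 \right)}}{-3894903} = - \frac{4006400}{-4183776} + \frac{2}{-3894903} = \left(-4006400\right) \left(- \frac{1}{4183776}\right) + 2 \left(- \frac{1}{3894903}\right) = \frac{125200}{130743} - \frac{2}{3894903} = \frac{6020266594}{6286806209}$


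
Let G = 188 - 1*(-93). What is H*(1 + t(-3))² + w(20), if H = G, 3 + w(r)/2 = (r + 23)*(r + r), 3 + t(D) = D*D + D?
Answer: 7930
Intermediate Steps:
t(D) = -3 + D + D² (t(D) = -3 + (D*D + D) = -3 + (D² + D) = -3 + (D + D²) = -3 + D + D²)
G = 281 (G = 188 + 93 = 281)
w(r) = -6 + 4*r*(23 + r) (w(r) = -6 + 2*((r + 23)*(r + r)) = -6 + 2*((23 + r)*(2*r)) = -6 + 2*(2*r*(23 + r)) = -6 + 4*r*(23 + r))
H = 281
H*(1 + t(-3))² + w(20) = 281*(1 + (-3 - 3 + (-3)²))² + (-6 + 4*20² + 92*20) = 281*(1 + (-3 - 3 + 9))² + (-6 + 4*400 + 1840) = 281*(1 + 3)² + (-6 + 1600 + 1840) = 281*4² + 3434 = 281*16 + 3434 = 4496 + 3434 = 7930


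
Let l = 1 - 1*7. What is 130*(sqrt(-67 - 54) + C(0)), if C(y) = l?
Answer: -780 + 1430*I ≈ -780.0 + 1430.0*I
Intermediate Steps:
l = -6 (l = 1 - 7 = -6)
C(y) = -6
130*(sqrt(-67 - 54) + C(0)) = 130*(sqrt(-67 - 54) - 6) = 130*(sqrt(-121) - 6) = 130*(11*I - 6) = 130*(-6 + 11*I) = -780 + 1430*I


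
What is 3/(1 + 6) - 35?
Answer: -242/7 ≈ -34.571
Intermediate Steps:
3/(1 + 6) - 35 = 3/7 - 35 = -242/7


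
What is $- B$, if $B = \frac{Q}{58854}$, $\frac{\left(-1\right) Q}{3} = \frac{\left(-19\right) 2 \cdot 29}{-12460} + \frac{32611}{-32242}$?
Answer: $- \frac{6621471}{140736491210} \approx -4.7049 \cdot 10^{-5}$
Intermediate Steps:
$Q = \frac{19864413}{7173845}$ ($Q = - 3 \left(\frac{\left(-19\right) 2 \cdot 29}{-12460} + \frac{32611}{-32242}\right) = - 3 \left(\left(-38\right) 29 \left(- \frac{1}{12460}\right) + 32611 \left(- \frac{1}{32242}\right)\right) = - 3 \left(\left(-1102\right) \left(- \frac{1}{12460}\right) - \frac{32611}{32242}\right) = - 3 \left(\frac{551}{6230} - \frac{32611}{32242}\right) = \left(-3\right) \left(- \frac{6621471}{7173845}\right) = \frac{19864413}{7173845} \approx 2.769$)
$B = \frac{6621471}{140736491210}$ ($B = \frac{19864413}{7173845 \cdot 58854} = \frac{19864413}{7173845} \cdot \frac{1}{58854} = \frac{6621471}{140736491210} \approx 4.7049 \cdot 10^{-5}$)
$- B = \left(-1\right) \frac{6621471}{140736491210} = - \frac{6621471}{140736491210}$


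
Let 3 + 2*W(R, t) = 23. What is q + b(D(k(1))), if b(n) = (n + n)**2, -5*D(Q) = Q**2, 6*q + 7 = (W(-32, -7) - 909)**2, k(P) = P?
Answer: 3367479/25 ≈ 1.3470e+5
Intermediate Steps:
W(R, t) = 10 (W(R, t) = -3/2 + (1/2)*23 = -3/2 + 23/2 = 10)
q = 134699 (q = -7/6 + (10 - 909)**2/6 = -7/6 + (1/6)*(-899)**2 = -7/6 + (1/6)*808201 = -7/6 + 808201/6 = 134699)
D(Q) = -Q**2/5
b(n) = 4*n**2 (b(n) = (2*n)**2 = 4*n**2)
q + b(D(k(1))) = 134699 + 4*(-1/5*1**2)**2 = 134699 + 4*(-1/5*1)**2 = 134699 + 4*(-1/5)**2 = 134699 + 4*(1/25) = 134699 + 4/25 = 3367479/25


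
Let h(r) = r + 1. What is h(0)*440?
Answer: 440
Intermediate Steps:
h(r) = 1 + r
h(0)*440 = (1 + 0)*440 = 1*440 = 440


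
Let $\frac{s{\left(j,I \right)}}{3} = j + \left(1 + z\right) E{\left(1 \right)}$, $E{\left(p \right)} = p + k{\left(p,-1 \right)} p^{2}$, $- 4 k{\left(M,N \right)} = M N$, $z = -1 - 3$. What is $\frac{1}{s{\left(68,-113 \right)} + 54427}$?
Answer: $\frac{4}{218479} \approx 1.8308 \cdot 10^{-5}$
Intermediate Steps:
$z = -4$
$k{\left(M,N \right)} = - \frac{M N}{4}$
$E{\left(p \right)} = p + \frac{p^{3}}{4}$ ($E{\left(p \right)} = p + \left(- \frac{1}{4}\right) p \left(-1\right) p^{2} = p + \frac{p}{4} p^{2} = p + \frac{p^{3}}{4}$)
$s{\left(j,I \right)} = - \frac{45}{4} + 3 j$ ($s{\left(j,I \right)} = 3 \left(j + \left(1 - 4\right) \left(1 + \frac{1^{3}}{4}\right)\right) = 3 \left(j - 3 \left(1 + \frac{1}{4} \cdot 1\right)\right) = 3 \left(j - 3 \left(1 + \frac{1}{4}\right)\right) = 3 \left(j - \frac{15}{4}\right) = 3 \left(- \frac{15}{4} + j\right) = - \frac{45}{4} + 3 j$)
$\frac{1}{s{\left(68,-113 \right)} + 54427} = \frac{1}{\left(- \frac{45}{4} + 3 \cdot 68\right) + 54427} = \frac{1}{\left(- \frac{45}{4} + 204\right) + 54427} = \frac{1}{\frac{771}{4} + 54427} = \frac{1}{\frac{218479}{4}} = \frac{4}{218479}$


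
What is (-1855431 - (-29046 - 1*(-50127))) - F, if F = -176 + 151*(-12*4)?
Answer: -1869088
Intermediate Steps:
F = -7424 (F = -176 + 151*(-48) = -176 - 7248 = -7424)
(-1855431 - (-29046 - 1*(-50127))) - F = (-1855431 - (-29046 - 1*(-50127))) - 1*(-7424) = (-1855431 - (-29046 + 50127)) + 7424 = (-1855431 - 1*21081) + 7424 = (-1855431 - 21081) + 7424 = -1876512 + 7424 = -1869088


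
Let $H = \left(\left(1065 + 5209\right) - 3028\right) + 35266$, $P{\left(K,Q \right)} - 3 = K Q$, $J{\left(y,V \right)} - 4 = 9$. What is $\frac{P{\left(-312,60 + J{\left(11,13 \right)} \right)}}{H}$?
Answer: $- \frac{22773}{38512} \approx -0.59132$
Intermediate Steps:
$J{\left(y,V \right)} = 13$ ($J{\left(y,V \right)} = 4 + 9 = 13$)
$P{\left(K,Q \right)} = 3 + K Q$
$H = 38512$ ($H = \left(6274 - 3028\right) + 35266 = 3246 + 35266 = 38512$)
$\frac{P{\left(-312,60 + J{\left(11,13 \right)} \right)}}{H} = \frac{3 - 312 \left(60 + 13\right)}{38512} = \left(3 - 22776\right) \frac{1}{38512} = \left(-22773\right) \frac{1}{38512} = - \frac{22773}{38512}$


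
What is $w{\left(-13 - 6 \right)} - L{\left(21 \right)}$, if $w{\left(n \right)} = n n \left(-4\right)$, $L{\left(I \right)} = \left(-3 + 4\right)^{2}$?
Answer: $-1445$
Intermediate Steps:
$L{\left(I \right)} = 1$ ($L{\left(I \right)} = 1^{2} = 1$)
$w{\left(n \right)} = - 4 n^{2}$ ($w{\left(n \right)} = n^{2} \left(-4\right) = - 4 n^{2}$)
$w{\left(-13 - 6 \right)} - L{\left(21 \right)} = - 4 \left(-13 - 6\right)^{2} - 1 = - 4 \left(-19\right)^{2} - 1 = \left(-4\right) 361 - 1 = -1444 - 1 = -1445$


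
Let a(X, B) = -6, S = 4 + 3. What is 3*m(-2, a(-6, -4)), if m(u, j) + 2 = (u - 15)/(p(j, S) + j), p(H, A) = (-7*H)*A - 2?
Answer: -1767/286 ≈ -6.1783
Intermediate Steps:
S = 7
p(H, A) = -2 - 7*A*H (p(H, A) = -7*A*H - 2 = -2 - 7*A*H)
m(u, j) = -2 + (-15 + u)/(-2 - 48*j) (m(u, j) = -2 + (u - 15)/((-2 - 7*7*j) + j) = -2 + (-15 + u)/((-2 - 49*j) + j) = -2 + (-15 + u)/(-2 - 48*j))
3*m(-2, a(-6, -4)) = 3*((11 - 1*(-2) - 96*(-6))/(2*(1 + 24*(-6)))) = 3*((11 + 2 + 576)/(2*(1 - 144))) = 3*((1/2)*589/(-143)) = 3*((1/2)*(-1/143)*589) = 3*(-589/286) = -1767/286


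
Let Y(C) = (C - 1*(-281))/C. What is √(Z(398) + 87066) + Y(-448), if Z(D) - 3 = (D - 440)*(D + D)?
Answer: 167/448 + √53637 ≈ 231.97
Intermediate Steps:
Z(D) = 3 + 2*D*(-440 + D) (Z(D) = 3 + (D - 440)*(D + D) = 3 + (-440 + D)*(2*D) = 3 + 2*D*(-440 + D))
Y(C) = (281 + C)/C (Y(C) = (C + 281)/C = (281 + C)/C)
√(Z(398) + 87066) + Y(-448) = √((3 - 880*398 + 2*398²) + 87066) + (281 - 448)/(-448) = √((3 - 350240 + 2*158404) + 87066) - 1/448*(-167) = √((3 - 350240 + 316808) + 87066) + 167/448 = √(-33429 + 87066) + 167/448 = √53637 + 167/448 = 167/448 + √53637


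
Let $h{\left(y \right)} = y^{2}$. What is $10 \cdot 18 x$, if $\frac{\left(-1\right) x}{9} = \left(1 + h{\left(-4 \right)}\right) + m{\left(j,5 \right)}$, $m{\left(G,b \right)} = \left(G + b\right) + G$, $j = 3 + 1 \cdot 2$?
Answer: $-51840$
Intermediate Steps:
$j = 5$ ($j = 3 + 2 = 5$)
$m{\left(G,b \right)} = b + 2 G$
$x = -288$ ($x = - 9 \left(\left(1 + \left(-4\right)^{2}\right) + \left(5 + 2 \cdot 5\right)\right) = - 9 \left(\left(1 + 16\right) + \left(5 + 10\right)\right) = - 9 \left(17 + 15\right) = \left(-9\right) 32 = -288$)
$10 \cdot 18 x = 10 \cdot 18 \left(-288\right) = 180 \left(-288\right) = -51840$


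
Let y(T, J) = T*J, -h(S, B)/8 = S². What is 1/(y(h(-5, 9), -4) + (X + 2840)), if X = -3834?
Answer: -1/194 ≈ -0.0051546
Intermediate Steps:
h(S, B) = -8*S²
y(T, J) = J*T
1/(y(h(-5, 9), -4) + (X + 2840)) = 1/(-(-32)*(-5)² + (-3834 + 2840)) = 1/(-(-32)*25 - 994) = 1/(-4*(-200) - 994) = 1/(800 - 994) = 1/(-194) = -1/194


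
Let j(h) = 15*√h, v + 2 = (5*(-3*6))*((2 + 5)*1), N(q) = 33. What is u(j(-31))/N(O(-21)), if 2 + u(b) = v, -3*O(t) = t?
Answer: -634/33 ≈ -19.212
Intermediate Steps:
O(t) = -t/3
v = -632 (v = -2 + (5*(-3*6))*((2 + 5)*1) = -2 + (5*(-18))*(7*1) = -2 - 90*7 = -2 - 630 = -632)
u(b) = -634 (u(b) = -2 - 632 = -634)
u(j(-31))/N(O(-21)) = -634/33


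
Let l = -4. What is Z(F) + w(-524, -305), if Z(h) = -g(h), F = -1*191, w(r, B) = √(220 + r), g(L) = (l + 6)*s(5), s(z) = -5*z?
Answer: 50 + 4*I*√19 ≈ 50.0 + 17.436*I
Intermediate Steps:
g(L) = -50 (g(L) = (-4 + 6)*(-5*5) = 2*(-25) = -50)
F = -191
Z(h) = 50 (Z(h) = -1*(-50) = 50)
Z(F) + w(-524, -305) = 50 + √(220 - 524) = 50 + √(-304) = 50 + 4*I*√19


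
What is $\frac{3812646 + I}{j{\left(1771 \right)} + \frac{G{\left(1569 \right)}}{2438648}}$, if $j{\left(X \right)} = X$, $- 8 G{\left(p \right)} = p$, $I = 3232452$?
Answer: $\frac{137444113180032}{34550763295} \approx 3978.0$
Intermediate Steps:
$G{\left(p \right)} = - \frac{p}{8}$
$\frac{3812646 + I}{j{\left(1771 \right)} + \frac{G{\left(1569 \right)}}{2438648}} = \frac{3812646 + 3232452}{1771 + \frac{\left(- \frac{1}{8}\right) 1569}{2438648}} = \frac{7045098}{1771 - \frac{1569}{19509184}} = \frac{7045098}{\frac{34550763295}{19509184}} = 7045098 \cdot \frac{19509184}{34550763295} = \frac{137444113180032}{34550763295}$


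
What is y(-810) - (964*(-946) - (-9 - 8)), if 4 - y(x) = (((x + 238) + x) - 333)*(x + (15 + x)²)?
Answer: 1083445656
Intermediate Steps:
y(x) = 4 - (-95 + 2*x)*(x + (15 + x)²) (y(x) = 4 - (((x + 238) + x) - 333)*(x + (15 + x)²) = 4 - (((238 + x) + x) - 333)*(x + (15 + x)²) = 4 - ((238 + 2*x) - 333)*(x + (15 + x)²) = 4 - (-95 + 2*x)*(x + (15 + x)²))
y(-810) - (964*(-946) - (-9 - 8)) = (21379 - 2*(-810)³ + 33*(-810)² + 2495*(-810)) - (964*(-946) - (-9 - 8)) = (21379 - 2*(-531441000) + 33*656100 - 2020950) - (-911944 - (-17)) = (21379 + 1062882000 + 21651300 - 2020950) - (-911944 - 1*(-17)) = 1082533729 - (-911944 + 17) = 1082533729 - 1*(-911927) = 1082533729 + 911927 = 1083445656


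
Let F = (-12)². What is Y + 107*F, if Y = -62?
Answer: 15346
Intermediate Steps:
F = 144
Y + 107*F = -62 + 107*144 = -62 + 15408 = 15346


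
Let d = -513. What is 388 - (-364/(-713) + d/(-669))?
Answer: 61488517/158999 ≈ 386.72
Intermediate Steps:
388 - (-364/(-713) + d/(-669)) = 388 - (-364/(-713) - 513/(-669)) = 388 - (-364*(-1/713) - 513*(-1/669)) = 388 - (364/713 + 171/223) = 388 - 1*203095/158999 = 388 - 203095/158999 = 61488517/158999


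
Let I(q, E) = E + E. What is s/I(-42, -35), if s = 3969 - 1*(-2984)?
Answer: -6953/70 ≈ -99.329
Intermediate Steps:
I(q, E) = 2*E
s = 6953 (s = 3969 + 2984 = 6953)
s/I(-42, -35) = 6953/((2*(-35))) = 6953/(-70) = 6953*(-1/70) = -6953/70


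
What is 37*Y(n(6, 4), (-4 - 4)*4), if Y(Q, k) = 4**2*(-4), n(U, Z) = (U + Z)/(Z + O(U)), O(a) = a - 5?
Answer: -2368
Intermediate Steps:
O(a) = -5 + a
n(U, Z) = (U + Z)/(-5 + U + Z) (n(U, Z) = (U + Z)/(Z + (-5 + U)) = (U + Z)/(-5 + U + Z))
Y(Q, k) = -64 (Y(Q, k) = 16*(-4) = -64)
37*Y(n(6, 4), (-4 - 4)*4) = 37*(-64) = -2368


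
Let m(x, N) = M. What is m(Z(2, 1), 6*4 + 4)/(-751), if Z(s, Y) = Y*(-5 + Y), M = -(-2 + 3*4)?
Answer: 10/751 ≈ 0.013316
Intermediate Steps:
M = -10 (M = -(-2 + 12) = -1*10 = -10)
m(x, N) = -10
m(Z(2, 1), 6*4 + 4)/(-751) = -10/(-751) = -10*(-1/751) = 10/751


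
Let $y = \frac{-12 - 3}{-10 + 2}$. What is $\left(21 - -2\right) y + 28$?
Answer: $\frac{569}{8} \approx 71.125$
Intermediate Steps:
$y = \frac{15}{8}$ ($y = - \frac{15}{-8} = \left(-15\right) \left(- \frac{1}{8}\right) = \frac{15}{8} \approx 1.875$)
$\left(21 - -2\right) y + 28 = \left(21 - -2\right) \frac{15}{8} + 28 = \left(21 + 2\right) \frac{15}{8} + 28 = 23 \cdot \frac{15}{8} + 28 = \frac{345}{8} + 28 = \frac{569}{8}$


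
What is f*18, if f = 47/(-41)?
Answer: -846/41 ≈ -20.634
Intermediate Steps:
f = -47/41 (f = 47*(-1/41) = -47/41 ≈ -1.1463)
f*18 = -47/41*18 = -846/41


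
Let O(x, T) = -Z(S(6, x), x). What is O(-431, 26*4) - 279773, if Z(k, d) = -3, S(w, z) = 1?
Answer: -279770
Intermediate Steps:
O(x, T) = 3 (O(x, T) = -1*(-3) = 3)
O(-431, 26*4) - 279773 = 3 - 279773 = -279770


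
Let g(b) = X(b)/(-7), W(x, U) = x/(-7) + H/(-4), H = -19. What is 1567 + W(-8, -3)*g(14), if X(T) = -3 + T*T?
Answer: 275287/196 ≈ 1404.5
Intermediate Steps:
X(T) = -3 + T²
W(x, U) = 19/4 - x/7 (W(x, U) = x/(-7) - 19/(-4) = x*(-⅐) - 19*(-¼) = -x/7 + 19/4 = 19/4 - x/7)
g(b) = 3/7 - b²/7 (g(b) = (-3 + b²)/(-7) = (-3 + b²)*(-⅐) = 3/7 - b²/7)
1567 + W(-8, -3)*g(14) = 1567 + (19/4 - ⅐*(-8))*(3/7 - ⅐*14²) = 1567 + (19/4 + 8/7)*(3/7 - ⅐*196) = 1567 + 165*(3/7 - 28)/28 = 1567 + (165/28)*(-193/7) = 1567 - 31845/196 = 275287/196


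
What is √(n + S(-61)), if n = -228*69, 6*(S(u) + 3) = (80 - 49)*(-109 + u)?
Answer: 4*I*√9345/3 ≈ 128.89*I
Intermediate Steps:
S(u) = -3397/6 + 31*u/6 (S(u) = -3 + ((80 - 49)*(-109 + u))/6 = -3 + (31*(-109 + u))/6 = -3 + (-3379 + 31*u)/6 = -3 + (-3379/6 + 31*u/6) = -3397/6 + 31*u/6)
n = -15732
√(n + S(-61)) = √(-15732 + (-3397/6 + (31/6)*(-61))) = √(-15732 + (-3397/6 - 1891/6)) = √(-15732 - 2644/3) = √(-49840/3) = 4*I*√9345/3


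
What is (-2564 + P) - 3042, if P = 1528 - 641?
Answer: -4719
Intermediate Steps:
P = 887
(-2564 + P) - 3042 = (-2564 + 887) - 3042 = -1677 - 3042 = -4719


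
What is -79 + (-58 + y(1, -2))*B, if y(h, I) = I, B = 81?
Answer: -4939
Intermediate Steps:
-79 + (-58 + y(1, -2))*B = -79 + (-58 - 2)*81 = -79 - 60*81 = -79 - 4860 = -4939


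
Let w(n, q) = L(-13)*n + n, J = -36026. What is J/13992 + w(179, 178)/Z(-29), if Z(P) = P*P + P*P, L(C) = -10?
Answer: -20784211/5883636 ≈ -3.5325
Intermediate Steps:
Z(P) = 2*P² (Z(P) = P² + P² = 2*P²)
w(n, q) = -9*n (w(n, q) = -10*n + n = -9*n)
J/13992 + w(179, 178)/Z(-29) = -36026/13992 + (-9*179)/((2*(-29)²)) = -36026*1/13992 - 1611/(2*841) = -18013/6996 - 1611/1682 = -20784211/5883636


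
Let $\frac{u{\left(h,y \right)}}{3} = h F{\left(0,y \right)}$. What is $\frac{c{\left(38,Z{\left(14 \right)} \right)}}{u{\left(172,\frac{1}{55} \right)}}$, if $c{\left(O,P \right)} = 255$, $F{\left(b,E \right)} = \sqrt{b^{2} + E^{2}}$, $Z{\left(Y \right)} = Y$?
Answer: $\frac{4675}{172} \approx 27.18$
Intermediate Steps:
$F{\left(b,E \right)} = \sqrt{E^{2} + b^{2}}$
$u{\left(h,y \right)} = 3 h \sqrt{y^{2}}$ ($u{\left(h,y \right)} = 3 h \sqrt{y^{2} + 0^{2}} = 3 h \sqrt{y^{2} + 0} = 3 h \sqrt{y^{2}}$)
$\frac{c{\left(38,Z{\left(14 \right)} \right)}}{u{\left(172,\frac{1}{55} \right)}} = \frac{255}{3 \cdot 172 \sqrt{\left(\frac{1}{55}\right)^{2}}} = \frac{255}{3 \cdot 172 \sqrt{\frac{1}{3025}}} = \frac{255}{3 \cdot 172 \cdot \frac{1}{55}} = \frac{255}{\frac{516}{55}} = 255 \cdot \frac{55}{516} = \frac{4675}{172}$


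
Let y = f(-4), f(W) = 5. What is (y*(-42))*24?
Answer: -5040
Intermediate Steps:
y = 5
(y*(-42))*24 = (5*(-42))*24 = -210*24 = -5040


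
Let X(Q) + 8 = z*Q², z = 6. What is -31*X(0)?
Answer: 248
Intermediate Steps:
X(Q) = -8 + 6*Q²
-31*X(0) = -31*(-8 + 6*0²) = -31*(-8 + 6*0) = -31*(-8 + 0) = -31*(-8) = 248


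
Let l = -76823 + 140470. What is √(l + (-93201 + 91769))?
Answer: √62215 ≈ 249.43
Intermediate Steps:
l = 63647
√(l + (-93201 + 91769)) = √(63647 + (-93201 + 91769)) = √(63647 - 1432) = √62215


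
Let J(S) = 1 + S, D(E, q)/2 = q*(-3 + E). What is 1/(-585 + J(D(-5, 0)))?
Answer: -1/584 ≈ -0.0017123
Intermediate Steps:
D(E, q) = 2*q*(-3 + E) (D(E, q) = 2*(q*(-3 + E)) = 2*q*(-3 + E))
1/(-585 + J(D(-5, 0))) = 1/(-585 + (1 + 2*0*(-3 - 5))) = 1/(-585 + (1 + 2*0*(-8))) = 1/(-585 + (1 + 0)) = 1/(-585 + 1) = 1/(-584) = -1/584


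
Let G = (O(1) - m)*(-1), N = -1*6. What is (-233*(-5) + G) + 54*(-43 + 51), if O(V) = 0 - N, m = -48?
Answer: 1543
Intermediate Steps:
N = -6
O(V) = 6 (O(V) = 0 - 1*(-6) = 0 + 6 = 6)
G = -54 (G = (6 - 1*(-48))*(-1) = (6 + 48)*(-1) = 54*(-1) = -54)
(-233*(-5) + G) + 54*(-43 + 51) = (-233*(-5) - 54) + 54*(-43 + 51) = (1165 - 54) + 54*8 = 1111 + 432 = 1543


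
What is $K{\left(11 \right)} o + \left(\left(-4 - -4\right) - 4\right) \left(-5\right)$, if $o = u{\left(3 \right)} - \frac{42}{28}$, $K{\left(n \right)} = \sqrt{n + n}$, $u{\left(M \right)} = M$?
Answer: $20 + \frac{3 \sqrt{22}}{2} \approx 27.036$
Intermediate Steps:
$K{\left(n \right)} = \sqrt{2} \sqrt{n}$ ($K{\left(n \right)} = \sqrt{2 n} = \sqrt{2} \sqrt{n}$)
$o = \frac{3}{2}$ ($o = 3 - \frac{42}{28} = 3 - \frac{3}{2} = \frac{3}{2} \approx 1.5$)
$K{\left(11 \right)} o + \left(\left(-4 - -4\right) - 4\right) \left(-5\right) = \sqrt{2} \sqrt{11} \cdot \frac{3}{2} + \left(\left(-4 - -4\right) - 4\right) \left(-5\right) = \sqrt{22} \cdot \frac{3}{2} + \left(\left(-4 + 4\right) - 4\right) \left(-5\right) = \frac{3 \sqrt{22}}{2} + \left(0 - 4\right) \left(-5\right) = \frac{3 \sqrt{22}}{2} - -20 = \frac{3 \sqrt{22}}{2} + 20 = 20 + \frac{3 \sqrt{22}}{2}$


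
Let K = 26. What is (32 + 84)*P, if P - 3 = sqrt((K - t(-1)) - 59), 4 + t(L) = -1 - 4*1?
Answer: 348 + 232*I*sqrt(6) ≈ 348.0 + 568.28*I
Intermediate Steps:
t(L) = -9 (t(L) = -4 + (-1 - 4*1) = -4 + (-1 - 4) = -4 - 5 = -9)
P = 3 + 2*I*sqrt(6) (P = 3 + sqrt((26 - 1*(-9)) - 59) = 3 + sqrt((26 + 9) - 59) = 3 + sqrt(35 - 59) = 3 + sqrt(-24) = 3 + 2*I*sqrt(6) ≈ 3.0 + 4.899*I)
(32 + 84)*P = (32 + 84)*(3 + 2*I*sqrt(6)) = 116*(3 + 2*I*sqrt(6)) = 348 + 232*I*sqrt(6)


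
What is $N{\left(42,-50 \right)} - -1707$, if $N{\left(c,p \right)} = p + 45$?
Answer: $1702$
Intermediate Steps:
$N{\left(c,p \right)} = 45 + p$
$N{\left(42,-50 \right)} - -1707 = \left(45 - 50\right) - -1707 = -5 + 1707 = 1702$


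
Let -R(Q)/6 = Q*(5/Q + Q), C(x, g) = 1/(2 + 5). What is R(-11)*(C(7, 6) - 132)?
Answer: 99684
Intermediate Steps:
C(x, g) = 1/7
R(Q) = -6*Q*(Q + 5/Q) (R(Q) = -6*Q*(5/Q + Q) = -6*Q*(Q + 5/Q))
R(-11)*(C(7, 6) - 132) = (-30 - 6*(-11)**2)*(1/7 - 132) = (-30 - 6*121)*(-923/7) = (-30 - 726)*(-923/7) = -756*(-923/7) = 99684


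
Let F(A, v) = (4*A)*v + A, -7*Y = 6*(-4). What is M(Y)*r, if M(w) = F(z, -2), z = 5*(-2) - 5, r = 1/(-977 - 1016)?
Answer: -105/1993 ≈ -0.052684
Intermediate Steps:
r = -1/1993 (r = 1/(-1993) = -1/1993 ≈ -0.00050176)
z = -15 (z = -10 - 5 = -15)
Y = 24/7 (Y = -6*(-4)/7 = -⅐*(-24) = 24/7 ≈ 3.4286)
F(A, v) = A + 4*A*v (F(A, v) = 4*A*v + A = A + 4*A*v)
M(w) = 105 (M(w) = -15*(1 + 4*(-2)) = -15*(1 - 8) = -15*(-7) = 105)
M(Y)*r = 105*(-1/1993) = -105/1993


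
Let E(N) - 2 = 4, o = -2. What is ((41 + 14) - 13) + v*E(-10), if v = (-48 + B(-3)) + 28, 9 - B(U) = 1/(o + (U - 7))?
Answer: -47/2 ≈ -23.500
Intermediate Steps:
E(N) = 6 (E(N) = 2 + 4 = 6)
B(U) = 9 - 1/(-9 + U) (B(U) = 9 - 1/(-2 + (U - 7)) = 9 - 1/(-2 + (-7 + U)) = 9 - 1/(-9 + U))
v = -131/12 (v = (-48 + (-82 + 9*(-3))/(-9 - 3)) + 28 = (-48 + (-82 - 27)/(-12)) + 28 = (-48 - 1/12*(-109)) + 28 = (-48 + 109/12) + 28 = -467/12 + 28 = -131/12 ≈ -10.917)
((41 + 14) - 13) + v*E(-10) = ((41 + 14) - 13) - 131/12*6 = (55 - 13) - 131/2 = 42 - 131/2 = -47/2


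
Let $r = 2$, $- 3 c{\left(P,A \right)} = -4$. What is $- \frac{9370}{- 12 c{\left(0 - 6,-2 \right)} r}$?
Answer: $\frac{4685}{16} \approx 292.81$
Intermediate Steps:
$c{\left(P,A \right)} = \frac{4}{3}$ ($c{\left(P,A \right)} = \left(- \frac{1}{3}\right) \left(-4\right) = \frac{4}{3}$)
$- \frac{9370}{- 12 c{\left(0 - 6,-2 \right)} r} = - \frac{9370}{\left(-12\right) \frac{4}{3} \cdot 2} = - \frac{9370}{\left(-16\right) 2} = - \frac{9370}{-32} = \left(-9370\right) \left(- \frac{1}{32}\right) = \frac{4685}{16}$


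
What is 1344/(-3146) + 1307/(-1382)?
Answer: -2984615/2173886 ≈ -1.3729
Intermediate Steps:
1344/(-3146) + 1307/(-1382) = 1344*(-1/3146) + 1307*(-1/1382) = -672/1573 - 1307/1382 = -2984615/2173886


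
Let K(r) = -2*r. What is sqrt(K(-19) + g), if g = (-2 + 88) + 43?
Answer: sqrt(167) ≈ 12.923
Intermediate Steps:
g = 129 (g = 86 + 43 = 129)
sqrt(K(-19) + g) = sqrt(-2*(-19) + 129) = sqrt(38 + 129) = sqrt(167)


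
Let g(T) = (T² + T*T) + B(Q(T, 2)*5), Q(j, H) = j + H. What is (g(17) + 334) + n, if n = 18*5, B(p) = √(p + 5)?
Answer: 1012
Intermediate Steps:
Q(j, H) = H + j
B(p) = √(5 + p)
n = 90
g(T) = √(15 + 5*T) + 2*T² (g(T) = (T² + T*T) + √(5 + (2 + T)*5) = (T² + T²) + √(5 + (10 + 5*T)) = 2*T² + √(15 + 5*T) = √(15 + 5*T) + 2*T²)
(g(17) + 334) + n = ((√(15 + 5*17) + 2*17²) + 334) + 90 = ((√(15 + 85) + 2*289) + 334) + 90 = ((√100 + 578) + 334) + 90 = ((10 + 578) + 334) + 90 = (588 + 334) + 90 = 922 + 90 = 1012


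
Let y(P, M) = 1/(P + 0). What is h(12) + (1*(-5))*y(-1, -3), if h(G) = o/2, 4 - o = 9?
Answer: 5/2 ≈ 2.5000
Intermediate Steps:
o = -5 (o = 4 - 1*9 = 4 - 9 = -5)
h(G) = -5/2
y(P, M) = 1/P
h(12) + (1*(-5))*y(-1, -3) = -5/2 + (1*(-5))/(-1) = -5/2 - 5*(-1) = -5/2 + 5 = 5/2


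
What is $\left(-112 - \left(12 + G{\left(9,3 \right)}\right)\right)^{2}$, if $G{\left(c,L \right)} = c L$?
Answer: $22801$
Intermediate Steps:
$G{\left(c,L \right)} = L c$
$\left(-112 - \left(12 + G{\left(9,3 \right)}\right)\right)^{2} = \left(-112 - \left(12 + 3 \cdot 9\right)\right)^{2} = \left(-112 - 39\right)^{2} = \left(-151\right)^{2} = 22801$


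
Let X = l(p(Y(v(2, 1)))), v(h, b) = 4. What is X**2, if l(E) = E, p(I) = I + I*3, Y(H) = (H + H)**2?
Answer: 65536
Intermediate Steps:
Y(H) = 4*H**2 (Y(H) = (2*H)**2 = 4*H**2)
p(I) = 4*I (p(I) = I + 3*I = 4*I)
X = 256 (X = 4*(4*4**2) = 4*(4*16) = 4*64 = 256)
X**2 = 256**2 = 65536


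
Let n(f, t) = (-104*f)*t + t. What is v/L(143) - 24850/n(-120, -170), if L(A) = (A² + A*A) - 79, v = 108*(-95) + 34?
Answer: -295469541/1237264709 ≈ -0.23881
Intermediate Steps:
v = -10226 (v = -10260 + 34 = -10226)
n(f, t) = t - 104*f*t (n(f, t) = -104*f*t + t = t - 104*f*t)
L(A) = -79 + 2*A² (L(A) = (A² + A²) - 79 = 2*A² - 79 = -79 + 2*A²)
v/L(143) - 24850/n(-120, -170) = -10226/(-79 + 2*143²) - 24850*(-1/(170*(1 - 104*(-120)))) = -10226/(-79 + 2*20449) - 24850*(-1/(170*(1 + 12480))) = -10226/(-79 + 40898) - 24850/((-170*12481)) = -10226/40819 - 24850/(-2121770) = -10226*1/40819 - 24850*(-1/2121770) = -10226/40819 + 355/30311 = -295469541/1237264709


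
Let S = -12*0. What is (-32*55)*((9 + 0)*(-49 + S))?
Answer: 776160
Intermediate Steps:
S = 0
(-32*55)*((9 + 0)*(-49 + S)) = (-32*55)*((9 + 0)*(-49 + 0)) = -15840*(-49) = -1760*(-441) = 776160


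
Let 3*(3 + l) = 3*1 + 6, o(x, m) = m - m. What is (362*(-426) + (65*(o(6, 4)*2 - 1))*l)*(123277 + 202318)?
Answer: -50210656140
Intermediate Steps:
o(x, m) = 0
l = 0 (l = -3 + (3*1 + 6)/3 = -3 + (3 + 6)/3 = -3 + (⅓)*9 = -3 + 3 = 0)
(362*(-426) + (65*(o(6, 4)*2 - 1))*l)*(123277 + 202318) = (362*(-426) + (65*(0*2 - 1))*0)*(123277 + 202318) = (-154212 + (65*(0 - 1))*0)*325595 = (-154212 + (65*(-1))*0)*325595 = (-154212 - 65*0)*325595 = (-154212 + 0)*325595 = -154212*325595 = -50210656140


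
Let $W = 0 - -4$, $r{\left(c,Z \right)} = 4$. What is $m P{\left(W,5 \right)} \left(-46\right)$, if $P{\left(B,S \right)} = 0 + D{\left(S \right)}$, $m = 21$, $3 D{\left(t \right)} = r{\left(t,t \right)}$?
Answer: $-1288$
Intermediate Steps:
$D{\left(t \right)} = \frac{4}{3}$ ($D{\left(t \right)} = \frac{1}{3} \cdot 4 = \frac{4}{3}$)
$W = 4$ ($W = 0 + 4 = 4$)
$P{\left(B,S \right)} = \frac{4}{3}$ ($P{\left(B,S \right)} = 0 + \frac{4}{3} = \frac{4}{3}$)
$m P{\left(W,5 \right)} \left(-46\right) = 21 \cdot \frac{4}{3} \left(-46\right) = 28 \left(-46\right) = -1288$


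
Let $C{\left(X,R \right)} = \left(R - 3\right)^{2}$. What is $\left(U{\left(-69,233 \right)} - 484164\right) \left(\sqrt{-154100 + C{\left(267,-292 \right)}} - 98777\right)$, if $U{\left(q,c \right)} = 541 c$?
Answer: $35373130247 - 1790555 i \sqrt{2683} \approx 3.5373 \cdot 10^{10} - 9.2747 \cdot 10^{7} i$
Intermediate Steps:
$C{\left(X,R \right)} = \left(-3 + R\right)^{2}$
$\left(U{\left(-69,233 \right)} - 484164\right) \left(\sqrt{-154100 + C{\left(267,-292 \right)}} - 98777\right) = \left(541 \cdot 233 - 484164\right) \left(\sqrt{-154100 + \left(-3 - 292\right)^{2}} - 98777\right) = \left(126053 - 484164\right) \left(\sqrt{-154100 + \left(-295\right)^{2}} - 98777\right) = - 358111 \left(\sqrt{-154100 + 87025} - 98777\right) = - 358111 \left(\sqrt{-67075} - 98777\right) = - 358111 \left(5 i \sqrt{2683} - 98777\right) = - 358111 \left(-98777 + 5 i \sqrt{2683}\right) = 35373130247 - 1790555 i \sqrt{2683}$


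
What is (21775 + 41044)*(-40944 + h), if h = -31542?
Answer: -4553498034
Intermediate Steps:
(21775 + 41044)*(-40944 + h) = (21775 + 41044)*(-40944 - 31542) = 62819*(-72486) = -4553498034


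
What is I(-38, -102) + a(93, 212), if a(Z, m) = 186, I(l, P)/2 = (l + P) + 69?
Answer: 44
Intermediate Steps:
I(l, P) = 138 + 2*P + 2*l (I(l, P) = 2*((l + P) + 69) = 2*((P + l) + 69) = 2*(69 + P + l) = 138 + 2*P + 2*l)
I(-38, -102) + a(93, 212) = (138 + 2*(-102) + 2*(-38)) + 186 = (138 - 204 - 76) + 186 = -142 + 186 = 44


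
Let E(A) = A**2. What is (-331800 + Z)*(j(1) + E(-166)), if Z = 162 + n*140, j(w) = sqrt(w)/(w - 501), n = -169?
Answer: -2447647744351/250 ≈ -9.7906e+9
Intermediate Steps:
j(w) = sqrt(w)/(-501 + w)
Z = -23498 (Z = 162 - 169*140 = 162 - 23660 = -23498)
(-331800 + Z)*(j(1) + E(-166)) = (-331800 - 23498)*(sqrt(1)/(-501 + 1) + (-166)**2) = -355298*(1/(-500) + 27556) = -355298*(1*(-1/500) + 27556) = -355298*(-1/500 + 27556) = -355298*13777999/500 = -2447647744351/250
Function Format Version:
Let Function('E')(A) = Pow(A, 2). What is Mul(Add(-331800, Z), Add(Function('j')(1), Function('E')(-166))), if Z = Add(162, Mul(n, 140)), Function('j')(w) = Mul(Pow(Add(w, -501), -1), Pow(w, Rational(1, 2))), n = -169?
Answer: Rational(-2447647744351, 250) ≈ -9.7906e+9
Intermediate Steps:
Function('j')(w) = Mul(Pow(w, Rational(1, 2)), Pow(Add(-501, w), -1)) (Function('j')(w) = Mul(Pow(Add(-501, w), -1), Pow(w, Rational(1, 2))) = Mul(Pow(w, Rational(1, 2)), Pow(Add(-501, w), -1)))
Z = -23498 (Z = Add(162, Mul(-169, 140)) = Add(162, -23660) = -23498)
Mul(Add(-331800, Z), Add(Function('j')(1), Function('E')(-166))) = Mul(Add(-331800, -23498), Add(Mul(Pow(1, Rational(1, 2)), Pow(Add(-501, 1), -1)), Pow(-166, 2))) = Mul(-355298, Add(Mul(1, Pow(-500, -1)), 27556)) = Mul(-355298, Add(Mul(1, Rational(-1, 500)), 27556)) = Mul(-355298, Add(Rational(-1, 500), 27556)) = Mul(-355298, Rational(13777999, 500)) = Rational(-2447647744351, 250)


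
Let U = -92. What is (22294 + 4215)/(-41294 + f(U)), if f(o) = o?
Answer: -26509/41386 ≈ -0.64053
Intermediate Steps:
(22294 + 4215)/(-41294 + f(U)) = (22294 + 4215)/(-41294 - 92) = 26509/(-41386) = 26509*(-1/41386) = -26509/41386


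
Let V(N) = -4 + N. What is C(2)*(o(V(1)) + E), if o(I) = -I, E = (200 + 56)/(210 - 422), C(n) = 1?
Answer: 95/53 ≈ 1.7925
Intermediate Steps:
E = -64/53 (E = 256/(-212) = 256*(-1/212) = -64/53 ≈ -1.2075)
C(2)*(o(V(1)) + E) = 1*(-(-4 + 1) - 64/53) = 1*(-1*(-3) - 64/53) = 1*(3 - 64/53) = 1*(95/53) = 95/53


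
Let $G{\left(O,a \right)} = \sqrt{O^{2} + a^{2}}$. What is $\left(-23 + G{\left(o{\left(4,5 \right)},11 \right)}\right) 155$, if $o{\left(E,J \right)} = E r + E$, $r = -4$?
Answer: $-3565 + 155 \sqrt{265} \approx -1041.8$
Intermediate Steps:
$o{\left(E,J \right)} = - 3 E$ ($o{\left(E,J \right)} = E \left(-4\right) + E = - 4 E + E = - 3 E$)
$\left(-23 + G{\left(o{\left(4,5 \right)},11 \right)}\right) 155 = \left(-23 + \sqrt{\left(\left(-3\right) 4\right)^{2} + 11^{2}}\right) 155 = \left(-23 + \sqrt{\left(-12\right)^{2} + 121}\right) 155 = \left(-23 + \sqrt{144 + 121}\right) 155 = \left(-23 + \sqrt{265}\right) 155 = -3565 + 155 \sqrt{265}$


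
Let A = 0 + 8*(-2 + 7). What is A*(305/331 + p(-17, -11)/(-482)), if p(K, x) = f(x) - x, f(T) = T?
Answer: 12200/331 ≈ 36.858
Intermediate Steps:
p(K, x) = 0 (p(K, x) = x - x = 0)
A = 40 (A = 0 + 8*5 = 0 + 40 = 40)
A*(305/331 + p(-17, -11)/(-482)) = 40*(305/331 + 0/(-482)) = 40*(305*(1/331) + 0*(-1/482)) = 40*(305/331 + 0) = 40*(305/331) = 12200/331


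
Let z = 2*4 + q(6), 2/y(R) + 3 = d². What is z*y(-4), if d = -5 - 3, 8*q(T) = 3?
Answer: 67/244 ≈ 0.27459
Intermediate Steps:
q(T) = 3/8 (q(T) = (⅛)*3 = 3/8)
d = -8
y(R) = 2/61 (y(R) = 2/(-3 + (-8)²) = 2/(-3 + 64) = 2/61)
z = 67/8 (z = 2*4 + 3/8 = 8 + 3/8 = 67/8 ≈ 8.3750)
z*y(-4) = (67/8)*(2/61) = 67/244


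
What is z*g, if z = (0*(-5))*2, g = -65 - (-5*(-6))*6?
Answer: 0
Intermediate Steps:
g = -245 (g = -65 - 30*6 = -65 - 1*180 = -65 - 180 = -245)
z = 0 (z = 0*2 = 0)
z*g = 0*(-245) = 0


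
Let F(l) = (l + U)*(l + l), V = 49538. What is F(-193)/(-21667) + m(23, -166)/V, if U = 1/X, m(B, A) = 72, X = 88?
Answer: -1726627689/502414396 ≈ -3.4367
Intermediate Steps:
U = 1/88 ≈ 0.011364
F(l) = 2*l*(1/88 + l) (F(l) = (l + 1/88)*(l + l) = (1/88 + l)*(2*l) = 2*l*(1/88 + l))
F(-193)/(-21667) + m(23, -166)/V = ((1/44)*(-193)*(1 + 88*(-193)))/(-21667) + 72/49538 = ((1/44)*(-193)*(1 - 16984))*(-1/21667) + 72*(1/49538) = ((1/44)*(-193)*(-16983))*(-1/21667) + 36/24769 = (3277719/44)*(-1/21667) + 36/24769 = -3277719/953348 + 36/24769 = -1726627689/502414396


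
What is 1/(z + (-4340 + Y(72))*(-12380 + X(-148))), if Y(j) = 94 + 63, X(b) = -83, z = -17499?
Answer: 1/52115230 ≈ 1.9188e-8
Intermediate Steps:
Y(j) = 157
1/(z + (-4340 + Y(72))*(-12380 + X(-148))) = 1/(-17499 + (-4340 + 157)*(-12380 - 83)) = 1/(-17499 - 4183*(-12463)) = 1/(-17499 + 52132729) = 1/52115230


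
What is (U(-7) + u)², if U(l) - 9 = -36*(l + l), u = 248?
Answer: 579121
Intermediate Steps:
U(l) = 9 - 72*l (U(l) = 9 - 36*(l + l) = 9 - 72*l)
(U(-7) + u)² = ((9 - 72*(-7)) + 248)² = ((9 + 504) + 248)² = (513 + 248)² = 761² = 579121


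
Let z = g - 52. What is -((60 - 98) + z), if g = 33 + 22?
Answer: 35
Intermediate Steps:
g = 55
z = 3 (z = 55 - 52 = 3)
-((60 - 98) + z) = -((60 - 98) + 3) = -(-38 + 3) = -1*(-35) = 35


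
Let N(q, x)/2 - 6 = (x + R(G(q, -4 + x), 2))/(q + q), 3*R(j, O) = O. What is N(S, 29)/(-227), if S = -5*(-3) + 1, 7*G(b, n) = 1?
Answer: -665/10896 ≈ -0.061032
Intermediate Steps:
G(b, n) = 1/7 (G(b, n) = (1/7)*1 = 1/7)
S = 16 (S = 15 + 1 = 16)
R(j, O) = O/3
N(q, x) = 12 + (2/3 + x)/q (N(q, x) = 12 + 2*((x + (1/3)*2)/(q + q)) = 12 + 2*((x + 2/3)/((2*q))) = 12 + 2*((2/3 + x)*(1/(2*q))) = 12 + 2*((2/3 + x)/(2*q)) = 12 + (2/3 + x)/q)
N(S, 29)/(-227) = ((2/3 + 29 + 12*16)/16)/(-227) = ((2/3 + 29 + 192)/16)*(-1/227) = ((1/16)*(665/3))*(-1/227) = (665/48)*(-1/227) = -665/10896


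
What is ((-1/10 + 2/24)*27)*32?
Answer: -72/5 ≈ -14.400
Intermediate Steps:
((-1/10 + 2/24)*27)*32 = ((-1*⅒ + 2*(1/24))*27)*32 = ((-⅒ + 1/12)*27)*32 = -1/60*27*32 = -9/20*32 = -72/5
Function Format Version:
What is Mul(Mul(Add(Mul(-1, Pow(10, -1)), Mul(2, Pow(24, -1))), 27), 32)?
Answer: Rational(-72, 5) ≈ -14.400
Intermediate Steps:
Mul(Mul(Add(Mul(-1, Pow(10, -1)), Mul(2, Pow(24, -1))), 27), 32) = Mul(Mul(Add(Mul(-1, Rational(1, 10)), Mul(2, Rational(1, 24))), 27), 32) = Mul(Mul(Add(Rational(-1, 10), Rational(1, 12)), 27), 32) = Mul(Mul(Rational(-1, 60), 27), 32) = Mul(Rational(-9, 20), 32) = Rational(-72, 5)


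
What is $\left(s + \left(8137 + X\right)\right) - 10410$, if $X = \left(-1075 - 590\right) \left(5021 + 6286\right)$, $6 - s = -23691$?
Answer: $-18804731$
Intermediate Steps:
$s = 23697$ ($s = 6 - -23691 = 6 + 23691 = 23697$)
$X = -18826155$ ($X = \left(-1665\right) 11307 = -18826155$)
$\left(s + \left(8137 + X\right)\right) - 10410 = \left(23697 + \left(8137 - 18826155\right)\right) - 10410 = \left(23697 - 18818018\right) - 10410 = -18794321 - 10410 = -18804731$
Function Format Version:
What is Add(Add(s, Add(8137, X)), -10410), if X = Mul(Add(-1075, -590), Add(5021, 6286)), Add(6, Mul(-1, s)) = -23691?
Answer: -18804731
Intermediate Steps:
s = 23697 (s = Add(6, Mul(-1, -23691)) = Add(6, 23691) = 23697)
X = -18826155 (X = Mul(-1665, 11307) = -18826155)
Add(Add(s, Add(8137, X)), -10410) = Add(Add(23697, Add(8137, -18826155)), -10410) = Add(Add(23697, -18818018), -10410) = Add(-18794321, -10410) = -18804731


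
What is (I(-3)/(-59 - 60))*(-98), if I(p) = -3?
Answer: -42/17 ≈ -2.4706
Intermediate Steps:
(I(-3)/(-59 - 60))*(-98) = (-3/(-59 - 60))*(-98) = (-3/(-119))*(-98) = -1/119*(-3)*(-98) = (3/119)*(-98) = -42/17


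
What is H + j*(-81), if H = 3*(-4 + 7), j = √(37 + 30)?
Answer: 9 - 81*√67 ≈ -654.01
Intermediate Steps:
j = √67 ≈ 8.1853
H = 9 (H = 3*3 = 9)
H + j*(-81) = 9 + √67*(-81) = 9 - 81*√67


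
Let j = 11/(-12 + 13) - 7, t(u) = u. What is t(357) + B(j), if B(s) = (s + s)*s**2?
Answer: 485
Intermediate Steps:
j = 4 (j = 11/1 - 7 = 1*11 - 7 = 11 - 7 = 4)
B(s) = 2*s**3 (B(s) = (2*s)*s**2 = 2*s**3)
t(357) + B(j) = 357 + 2*4**3 = 357 + 2*64 = 357 + 128 = 485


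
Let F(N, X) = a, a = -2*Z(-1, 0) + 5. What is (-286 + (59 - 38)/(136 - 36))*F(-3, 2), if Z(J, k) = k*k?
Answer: -28579/20 ≈ -1428.9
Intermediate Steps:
Z(J, k) = k²
a = 5 (a = -2*0² + 5 = -2*0 + 5 = 0 + 5 = 5)
F(N, X) = 5
(-286 + (59 - 38)/(136 - 36))*F(-3, 2) = (-286 + (59 - 38)/(136 - 36))*5 = (-286 + 21/100)*5 = -28579/100*5 = -28579/20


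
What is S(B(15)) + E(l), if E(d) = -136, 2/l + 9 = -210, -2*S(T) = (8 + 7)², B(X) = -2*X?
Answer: -497/2 ≈ -248.50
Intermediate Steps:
S(T) = -225/2 (S(T) = -(8 + 7)²/2 = -½*15² = -½*225 = -225/2)
l = -2/219 (l = 2/(-9 - 210) = 2/(-219) = 2*(-1/219) = -2/219 ≈ -0.0091324)
S(B(15)) + E(l) = -225/2 - 136 = -497/2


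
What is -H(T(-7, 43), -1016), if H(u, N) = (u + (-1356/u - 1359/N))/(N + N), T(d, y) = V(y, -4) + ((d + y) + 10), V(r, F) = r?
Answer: 6790991/183741568 ≈ 0.036959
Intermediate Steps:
T(d, y) = 10 + d + 2*y (T(d, y) = y + ((d + y) + 10) = y + (10 + d + y) = 10 + d + 2*y)
H(u, N) = (u - 1359/N - 1356/u)/(2*N) (H(u, N) = (u + (-1359/N - 1356/u))/((2*N)) = (u - 1359/N - 1356/u)*(1/(2*N)) = (u - 1359/N - 1356/u)/(2*N))
-H(T(-7, 43), -1016) = -(-1359/2/(-1016)² + (½)*(10 - 7 + 2*43)/(-1016) - 678/(-1016*(10 - 7 + 2*43))) = -(-1359/2*1/1032256 + (½)*(10 - 7 + 86)*(-1/1016) - 678*(-1/1016)/(10 - 7 + 86)) = -(-1359/2064512 + (½)*89*(-1/1016) - 678*(-1/1016)/89) = -(-1359/2064512 - 89/2032 - 678*(-1/1016)*1/89) = -(-1359/2064512 - 89/2032 + 339/45212) = -1*(-6790991/183741568) = 6790991/183741568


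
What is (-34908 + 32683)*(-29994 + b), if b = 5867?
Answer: 53682575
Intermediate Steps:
(-34908 + 32683)*(-29994 + b) = (-34908 + 32683)*(-29994 + 5867) = -2225*(-24127) = 53682575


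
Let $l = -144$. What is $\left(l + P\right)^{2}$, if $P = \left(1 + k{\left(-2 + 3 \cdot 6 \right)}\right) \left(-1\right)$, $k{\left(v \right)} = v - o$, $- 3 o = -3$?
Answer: $25600$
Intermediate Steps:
$o = 1$ ($o = \left(- \frac{1}{3}\right) \left(-3\right) = 1$)
$k{\left(v \right)} = -1 + v$ ($k{\left(v \right)} = v - 1 = -1 + v$)
$P = -16$ ($P = \left(1 + \left(-1 + \left(-2 + 3 \cdot 6\right)\right)\right) \left(-1\right) = \left(1 + \left(-1 + \left(-2 + 18\right)\right)\right) \left(-1\right) = \left(1 + \left(-1 + 16\right)\right) \left(-1\right) = \left(1 + 15\right) \left(-1\right) = 16 \left(-1\right) = -16$)
$\left(l + P\right)^{2} = \left(-144 - 16\right)^{2} = \left(-160\right)^{2} = 25600$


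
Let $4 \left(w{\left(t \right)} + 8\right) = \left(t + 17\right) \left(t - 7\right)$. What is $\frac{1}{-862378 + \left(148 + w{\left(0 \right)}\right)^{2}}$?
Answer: $- \frac{16}{13603567} \approx -1.1762 \cdot 10^{-6}$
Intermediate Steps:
$w{\left(t \right)} = -8 + \frac{\left(-7 + t\right) \left(17 + t\right)}{4}$ ($w{\left(t \right)} = -8 + \frac{\left(t + 17\right) \left(t - 7\right)}{4} = -8 + \frac{\left(17 + t\right) \left(-7 + t\right)}{4} = -8 + \frac{\left(-7 + t\right) \left(17 + t\right)}{4}$)
$\frac{1}{-862378 + \left(148 + w{\left(0 \right)}\right)^{2}} = \frac{1}{-862378 + \left(148 + \left(- \frac{151}{4} + \frac{0^{2}}{4} + \frac{5}{2} \cdot 0\right)\right)^{2}} = \frac{1}{-862378 + \left(148 + \left(- \frac{151}{4} + \frac{1}{4} \cdot 0 + 0\right)\right)^{2}} = \frac{1}{-862378 + \left(148 + \left(- \frac{151}{4} + 0 + 0\right)\right)^{2}} = \frac{1}{-862378 + \left(148 - \frac{151}{4}\right)^{2}} = \frac{1}{-862378 + \left(\frac{441}{4}\right)^{2}} = \frac{1}{-862378 + \frac{194481}{16}} = \frac{1}{- \frac{13603567}{16}} = - \frac{16}{13603567}$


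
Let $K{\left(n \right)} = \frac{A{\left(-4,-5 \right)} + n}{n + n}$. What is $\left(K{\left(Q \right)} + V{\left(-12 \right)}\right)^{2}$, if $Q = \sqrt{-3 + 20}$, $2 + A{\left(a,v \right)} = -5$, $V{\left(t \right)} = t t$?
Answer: $\frac{709953}{34} - \frac{119 \sqrt{17}}{2} \approx 20636.0$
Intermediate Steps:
$V{\left(t \right)} = t^{2}$
$A{\left(a,v \right)} = -7$ ($A{\left(a,v \right)} = -2 - 5 = -7$)
$Q = \sqrt{17} \approx 4.1231$
$K{\left(n \right)} = \frac{-7 + n}{2 n}$ ($K{\left(n \right)} = \frac{-7 + n}{n + n} = \frac{-7 + n}{2 n}$)
$\left(K{\left(Q \right)} + V{\left(-12 \right)}\right)^{2} = \left(\frac{-7 + \sqrt{17}}{2 \sqrt{17}} + \left(-12\right)^{2}\right)^{2} = \left(\frac{\frac{\sqrt{17}}{17} \left(-7 + \sqrt{17}\right)}{2} + 144\right)^{2} = \left(\frac{\sqrt{17} \left(-7 + \sqrt{17}\right)}{34} + 144\right)^{2} = \left(144 + \frac{\sqrt{17} \left(-7 + \sqrt{17}\right)}{34}\right)^{2}$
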